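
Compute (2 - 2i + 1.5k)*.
2 + 2i - 1.5k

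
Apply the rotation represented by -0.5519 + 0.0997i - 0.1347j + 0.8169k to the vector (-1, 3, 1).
(3.307, -0.245, -0.061)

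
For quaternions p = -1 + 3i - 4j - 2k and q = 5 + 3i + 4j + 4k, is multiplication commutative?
No: pq = 10 + 4i - 42j + 10k ≠ 10 + 20i - 6j - 38k = qp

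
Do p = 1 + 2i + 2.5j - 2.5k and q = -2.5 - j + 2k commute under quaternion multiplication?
No: pq = 5 - 2.5i - 11.25j + 6.25k ≠ 5 - 7.5i - 3.25j + 10.25k = qp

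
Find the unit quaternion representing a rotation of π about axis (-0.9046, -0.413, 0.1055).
-0.9046i - 0.413j + 0.1055k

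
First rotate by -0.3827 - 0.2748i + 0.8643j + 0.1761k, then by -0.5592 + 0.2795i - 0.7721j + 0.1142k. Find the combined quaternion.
0.938 - 0.188i - 0.2684j - 0.1128k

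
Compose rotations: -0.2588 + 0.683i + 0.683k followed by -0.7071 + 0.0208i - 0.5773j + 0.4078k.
-0.1097 - 0.8826i + 0.4137j - 0.1942k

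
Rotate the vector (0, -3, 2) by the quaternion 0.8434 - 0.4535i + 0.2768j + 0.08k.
(1.947, -0.109, 3.033)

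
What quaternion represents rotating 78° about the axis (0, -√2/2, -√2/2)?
0.7771 - 0.445j - 0.445k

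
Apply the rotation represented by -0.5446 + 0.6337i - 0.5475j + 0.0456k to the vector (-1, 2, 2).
(-0.377, 2.41, -1.747)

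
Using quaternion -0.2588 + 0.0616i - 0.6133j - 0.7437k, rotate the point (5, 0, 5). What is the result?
(-3.163, 6.267, -0.845)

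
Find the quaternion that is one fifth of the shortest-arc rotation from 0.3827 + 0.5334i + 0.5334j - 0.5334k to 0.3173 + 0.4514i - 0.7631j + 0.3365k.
0.259 + 0.3585i + 0.6897j - 0.5733k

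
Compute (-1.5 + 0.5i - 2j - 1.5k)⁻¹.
-0.1714 - 0.0571i + 0.2286j + 0.1714k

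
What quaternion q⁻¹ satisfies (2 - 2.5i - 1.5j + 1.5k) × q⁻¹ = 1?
0.1356 + 0.1695i + 0.1017j - 0.1017k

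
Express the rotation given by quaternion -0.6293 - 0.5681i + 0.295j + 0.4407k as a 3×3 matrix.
[[0.4375, 0.2195, -0.872], [-0.8898, -0.0339, -0.455], [-0.1294, 0.975, 0.1805]]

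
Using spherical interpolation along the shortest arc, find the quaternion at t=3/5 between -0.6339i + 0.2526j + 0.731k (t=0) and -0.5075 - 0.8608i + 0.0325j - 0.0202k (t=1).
-0.3407 - 0.8713i + 0.1388j + 0.3249k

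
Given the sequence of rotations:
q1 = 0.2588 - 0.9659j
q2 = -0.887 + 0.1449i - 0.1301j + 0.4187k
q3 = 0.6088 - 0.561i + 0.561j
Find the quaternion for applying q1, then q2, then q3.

q2 · q1 = -0.3552 + 0.4419i + 0.8231j - 0.0316k
q3 · q2 · q1 = -0.4301 + 0.4506i + 0.2841j - 0.7289k
-0.4301 + 0.4506i + 0.2841j - 0.7289k


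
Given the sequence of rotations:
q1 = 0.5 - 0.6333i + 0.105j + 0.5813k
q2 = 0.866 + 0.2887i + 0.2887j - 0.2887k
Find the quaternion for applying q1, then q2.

q2 · q1 = 0.7533 - 0.206i + 0.2503j + 0.5722k
0.7533 - 0.206i + 0.2503j + 0.5722k


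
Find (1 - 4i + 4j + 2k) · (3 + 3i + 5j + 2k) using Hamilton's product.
-9 - 11i + 31j - 24k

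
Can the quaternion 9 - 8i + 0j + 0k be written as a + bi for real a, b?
Yes. The quaternion 9 - 8i has j- and k-coefficients y = z = 0, so it lies in the complex subalgebra spanned by 1 and i.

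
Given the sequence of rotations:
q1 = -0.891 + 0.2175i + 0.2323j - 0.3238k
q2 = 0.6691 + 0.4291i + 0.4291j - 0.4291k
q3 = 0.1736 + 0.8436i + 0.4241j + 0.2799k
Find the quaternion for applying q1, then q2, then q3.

q2 · q1 = -0.9281 - 0.2761i - 0.1813j + 0.172k
q3 · q2 · q1 = 0.1005 - 0.7072i - 0.6475j - 0.2658k
0.1005 - 0.7072i - 0.6475j - 0.2658k


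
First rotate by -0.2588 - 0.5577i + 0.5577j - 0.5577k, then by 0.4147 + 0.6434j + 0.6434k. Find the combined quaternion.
-0.1073 - 0.9489i - 0.2941j - 0.039k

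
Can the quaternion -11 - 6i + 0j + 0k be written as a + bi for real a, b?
Yes. The quaternion -11 - 6i has j- and k-coefficients y = z = 0, so it lies in the complex subalgebra spanned by 1 and i.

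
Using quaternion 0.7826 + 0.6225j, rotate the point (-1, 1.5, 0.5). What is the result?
(0.262, 1.5, 1.087)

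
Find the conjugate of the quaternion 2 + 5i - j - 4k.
2 - 5i + j + 4k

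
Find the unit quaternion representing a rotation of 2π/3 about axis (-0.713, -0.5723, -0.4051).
0.5 - 0.6175i - 0.4956j - 0.3508k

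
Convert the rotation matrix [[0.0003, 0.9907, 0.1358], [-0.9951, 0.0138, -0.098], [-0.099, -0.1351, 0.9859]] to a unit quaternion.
0.7071 - 0.0131i + 0.083j - 0.7021k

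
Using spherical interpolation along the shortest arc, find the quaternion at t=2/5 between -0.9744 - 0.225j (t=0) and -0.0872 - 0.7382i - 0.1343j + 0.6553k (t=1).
-0.8 - 0.4086i - 0.2479j + 0.3627k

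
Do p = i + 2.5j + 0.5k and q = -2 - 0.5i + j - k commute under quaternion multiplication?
No: pq = -1.5 - 5i - 4.25j + 1.25k ≠ -1.5 + i - 5.75j - 3.25k = qp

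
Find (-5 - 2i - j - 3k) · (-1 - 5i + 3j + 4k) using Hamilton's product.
10 + 32i + 9j - 28k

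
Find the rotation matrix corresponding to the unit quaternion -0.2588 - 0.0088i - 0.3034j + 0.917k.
[[-0.8659, 0.48, 0.1409], [-0.4693, -0.6819, -0.561], [-0.1732, -0.5519, 0.8157]]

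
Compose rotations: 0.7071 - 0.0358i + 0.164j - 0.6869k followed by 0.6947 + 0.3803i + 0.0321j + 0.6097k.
0.9184 + 0.122i + 0.376j + 0.0174k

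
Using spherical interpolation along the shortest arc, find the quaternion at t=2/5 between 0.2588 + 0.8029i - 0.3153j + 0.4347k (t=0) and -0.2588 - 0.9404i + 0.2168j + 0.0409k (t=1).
0.2671 + 0.8857i - 0.2845j + 0.2513k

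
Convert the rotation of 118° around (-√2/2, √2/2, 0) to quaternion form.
0.515 - 0.6061i + 0.6061j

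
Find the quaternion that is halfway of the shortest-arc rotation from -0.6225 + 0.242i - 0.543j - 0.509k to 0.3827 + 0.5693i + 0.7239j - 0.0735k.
-0.589 - 0.1918i - 0.7424j - 0.2552k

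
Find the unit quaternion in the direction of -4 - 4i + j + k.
-0.686 - 0.686i + 0.1715j + 0.1715k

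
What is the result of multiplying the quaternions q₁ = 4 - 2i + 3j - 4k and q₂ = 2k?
8 + 6i + 4j + 8k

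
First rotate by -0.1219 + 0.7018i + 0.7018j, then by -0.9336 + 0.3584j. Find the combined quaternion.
-0.1377 - 0.6552i - 0.6989j - 0.2515k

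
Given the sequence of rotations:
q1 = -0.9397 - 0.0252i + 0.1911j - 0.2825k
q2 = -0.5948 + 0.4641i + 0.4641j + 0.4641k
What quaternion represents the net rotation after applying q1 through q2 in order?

q2 · q1 = 0.613 - 0.6409i - 0.4304j - 0.1677k
0.613 - 0.6409i - 0.4304j - 0.1677k


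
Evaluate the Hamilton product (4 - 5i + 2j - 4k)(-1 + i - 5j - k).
7 - 13i - 31j + 23k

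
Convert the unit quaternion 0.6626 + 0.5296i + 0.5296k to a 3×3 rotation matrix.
[[0.439, -0.7018, 0.561], [0.7018, -0.1219, -0.7018], [0.561, 0.7018, 0.439]]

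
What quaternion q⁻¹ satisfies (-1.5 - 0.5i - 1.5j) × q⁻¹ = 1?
-0.3158 + 0.1053i + 0.3158j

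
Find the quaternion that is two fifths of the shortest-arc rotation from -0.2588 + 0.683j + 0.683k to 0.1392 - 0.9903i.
-0.2864 + 0.5708i + 0.5441j + 0.5441k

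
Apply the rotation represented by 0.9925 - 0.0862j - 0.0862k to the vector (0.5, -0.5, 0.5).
(0.314, -0.571, 0.571)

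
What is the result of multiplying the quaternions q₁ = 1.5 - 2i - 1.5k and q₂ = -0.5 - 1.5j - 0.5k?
-1.5 - 1.25i - 3.25j + 3k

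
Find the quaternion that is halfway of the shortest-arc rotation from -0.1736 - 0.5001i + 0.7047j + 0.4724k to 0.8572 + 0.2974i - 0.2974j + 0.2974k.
-0.6235 - 0.4824i + 0.6061j + 0.1059k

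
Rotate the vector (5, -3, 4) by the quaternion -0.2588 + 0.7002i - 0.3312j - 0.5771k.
(0.313, 4.093, -5.757)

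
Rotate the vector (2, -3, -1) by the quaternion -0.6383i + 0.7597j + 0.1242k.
(2.698, -2.591, 0.086)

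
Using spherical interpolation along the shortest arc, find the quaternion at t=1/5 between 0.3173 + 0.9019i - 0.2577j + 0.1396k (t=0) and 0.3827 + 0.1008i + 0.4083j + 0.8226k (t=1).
0.3911 + 0.8422i - 0.1213j + 0.3506k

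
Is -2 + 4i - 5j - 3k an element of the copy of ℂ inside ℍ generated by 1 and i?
No. The quaternion -2 + 4i - 5j - 3k has j-coefficient y = -5 and k-coefficient z = -3, not both zero, so it does not lie in the complex subalgebra spanned by 1 and i.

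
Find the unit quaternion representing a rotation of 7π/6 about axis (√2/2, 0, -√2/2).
-0.2588 + 0.683i - 0.683k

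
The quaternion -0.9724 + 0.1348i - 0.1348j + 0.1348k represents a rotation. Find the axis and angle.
axis = (√3/3, -√3/3, √3/3), θ = 333°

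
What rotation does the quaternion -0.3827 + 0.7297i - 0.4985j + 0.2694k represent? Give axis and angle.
axis = (0.7898, -0.5396, 0.2916), θ = 5π/4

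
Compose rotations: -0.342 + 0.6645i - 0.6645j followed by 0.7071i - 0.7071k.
-0.4699 - 0.7117i - 0.4699j - 0.228k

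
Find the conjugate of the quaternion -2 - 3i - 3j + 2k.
-2 + 3i + 3j - 2k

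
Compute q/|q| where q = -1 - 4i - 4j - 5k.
-0.1313 - 0.5252i - 0.5252j - 0.6565k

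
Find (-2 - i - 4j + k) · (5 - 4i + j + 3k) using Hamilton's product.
-13 - 10i - 23j - 18k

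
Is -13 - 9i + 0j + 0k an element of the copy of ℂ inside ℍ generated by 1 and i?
Yes. The quaternion -13 - 9i has j- and k-coefficients y = z = 0, so it lies in the complex subalgebra spanned by 1 and i.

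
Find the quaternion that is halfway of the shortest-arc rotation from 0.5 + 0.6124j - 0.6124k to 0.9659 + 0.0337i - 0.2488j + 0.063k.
0.9119 + 0.021i + 0.2262j - 0.3418k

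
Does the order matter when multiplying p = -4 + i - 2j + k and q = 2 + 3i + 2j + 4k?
Yes: pq = -11 - 20i - 13j - 6k ≠ -11 - 11j - 22k = qp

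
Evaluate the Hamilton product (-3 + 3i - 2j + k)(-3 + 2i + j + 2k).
3 - 20i - j - 2k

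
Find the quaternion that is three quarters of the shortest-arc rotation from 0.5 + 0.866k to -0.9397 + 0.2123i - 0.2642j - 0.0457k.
0.9147 - 0.173i + 0.2153j + 0.2951k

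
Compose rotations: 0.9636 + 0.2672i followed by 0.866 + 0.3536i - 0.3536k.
0.74 + 0.5721i - 0.0945j - 0.3407k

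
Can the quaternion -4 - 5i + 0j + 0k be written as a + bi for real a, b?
Yes. The quaternion -4 - 5i has j- and k-coefficients y = z = 0, so it lies in the complex subalgebra spanned by 1 and i.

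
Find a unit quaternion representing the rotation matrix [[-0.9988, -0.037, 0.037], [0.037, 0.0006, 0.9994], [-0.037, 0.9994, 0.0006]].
0.0262 + 0.7069j + 0.7069k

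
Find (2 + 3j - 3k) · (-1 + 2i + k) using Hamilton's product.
1 + 7i - 9j - k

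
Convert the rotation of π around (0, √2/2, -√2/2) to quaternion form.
0.7071j - 0.7071k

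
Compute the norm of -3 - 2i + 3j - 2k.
√26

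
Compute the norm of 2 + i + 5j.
√30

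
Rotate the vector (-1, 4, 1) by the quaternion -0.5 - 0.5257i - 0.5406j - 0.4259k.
(1.506, -0.722, 3.9)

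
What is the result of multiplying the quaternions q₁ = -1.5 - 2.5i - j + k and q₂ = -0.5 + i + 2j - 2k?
7.25 - 0.25i - 6.5j - 1.5k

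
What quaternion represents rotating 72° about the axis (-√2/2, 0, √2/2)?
0.809 - 0.4156i + 0.4156k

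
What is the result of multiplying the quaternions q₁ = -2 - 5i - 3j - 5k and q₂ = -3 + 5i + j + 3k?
49 + i - 3j + 19k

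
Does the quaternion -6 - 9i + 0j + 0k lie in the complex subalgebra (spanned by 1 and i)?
Yes. The quaternion -6 - 9i has j- and k-coefficients y = z = 0, so it lies in the complex subalgebra spanned by 1 and i.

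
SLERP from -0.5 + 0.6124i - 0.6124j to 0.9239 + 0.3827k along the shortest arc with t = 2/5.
-0.7833 + 0.4203i - 0.4203j - 0.1823k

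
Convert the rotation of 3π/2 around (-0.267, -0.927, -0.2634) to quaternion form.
-0.7071 - 0.1888i - 0.6555j - 0.1863k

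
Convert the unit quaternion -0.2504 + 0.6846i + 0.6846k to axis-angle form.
axis = (√2/2, 0, √2/2), θ = 209°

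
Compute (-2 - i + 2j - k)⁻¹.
-0.2 + 0.1i - 0.2j + 0.1k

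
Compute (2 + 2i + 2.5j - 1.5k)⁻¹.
0.1212 - 0.1212i - 0.1515j + 0.0909k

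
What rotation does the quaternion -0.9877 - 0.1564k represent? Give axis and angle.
axis = (0, 0, -1), θ = 342°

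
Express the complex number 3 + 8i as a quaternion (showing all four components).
3 + 8i + 0j + 0k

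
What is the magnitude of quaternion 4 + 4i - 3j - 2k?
√45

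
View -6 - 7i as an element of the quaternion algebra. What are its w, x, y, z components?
-6 - 7i + 0j + 0k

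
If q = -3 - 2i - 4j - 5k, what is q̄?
-3 + 2i + 4j + 5k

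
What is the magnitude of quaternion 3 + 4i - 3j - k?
√35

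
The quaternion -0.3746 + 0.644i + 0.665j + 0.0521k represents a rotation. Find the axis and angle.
axis = (0.6946, 0.7172, 0.0562), θ = 224°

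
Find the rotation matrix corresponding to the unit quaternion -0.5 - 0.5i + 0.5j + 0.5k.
[[0, 0, -1], [-1, 0, 0], [0, 1, 0]]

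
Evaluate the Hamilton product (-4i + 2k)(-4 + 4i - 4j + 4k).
8 + 24i + 24j + 8k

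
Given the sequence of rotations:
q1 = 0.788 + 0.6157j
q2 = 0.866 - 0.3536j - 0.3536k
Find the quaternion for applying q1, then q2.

q2 · q1 = 0.9001 + 0.2177i + 0.2546j - 0.2786k
0.9001 + 0.2177i + 0.2546j - 0.2786k


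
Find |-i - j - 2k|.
√6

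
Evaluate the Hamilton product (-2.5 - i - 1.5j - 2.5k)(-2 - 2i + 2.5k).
9.25 + 3.25i + 10.5j - 4.25k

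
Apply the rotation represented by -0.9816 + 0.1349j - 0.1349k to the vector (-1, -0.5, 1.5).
(-1.192, -0.801, 1.199)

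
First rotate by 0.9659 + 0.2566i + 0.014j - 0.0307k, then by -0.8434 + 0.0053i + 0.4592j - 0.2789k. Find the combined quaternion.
-0.831 - 0.2215i + 0.3603j - 0.3613k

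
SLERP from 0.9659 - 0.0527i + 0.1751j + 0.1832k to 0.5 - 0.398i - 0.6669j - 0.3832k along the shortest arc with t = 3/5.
0.8466 - 0.3123i - 0.3904j - 0.1826k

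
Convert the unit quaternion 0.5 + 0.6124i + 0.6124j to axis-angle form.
axis = (√2/2, √2/2, 0), θ = 2π/3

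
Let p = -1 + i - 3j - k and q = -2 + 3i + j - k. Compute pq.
1 - i + 3j + 13k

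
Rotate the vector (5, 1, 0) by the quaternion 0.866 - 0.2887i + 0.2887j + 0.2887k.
(2.666, 2.333, -3.667)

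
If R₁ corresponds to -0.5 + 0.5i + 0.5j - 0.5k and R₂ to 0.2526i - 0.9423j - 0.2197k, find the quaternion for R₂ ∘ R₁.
0.235 + 0.4547i + 0.4876j + 0.7073k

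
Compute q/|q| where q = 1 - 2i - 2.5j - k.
0.2857 - 0.5714i - 0.7143j - 0.2857k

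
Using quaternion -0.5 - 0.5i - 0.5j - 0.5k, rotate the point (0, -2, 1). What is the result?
(1, 0, -2)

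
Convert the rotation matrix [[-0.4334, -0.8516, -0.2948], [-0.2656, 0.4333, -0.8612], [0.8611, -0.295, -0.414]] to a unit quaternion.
-0.3827 - 0.3699i + 0.7551j - 0.3828k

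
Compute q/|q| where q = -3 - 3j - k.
-0.6882 - 0.6882j - 0.2294k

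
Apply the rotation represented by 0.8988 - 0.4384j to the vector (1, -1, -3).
(2.98, -1, -1.059)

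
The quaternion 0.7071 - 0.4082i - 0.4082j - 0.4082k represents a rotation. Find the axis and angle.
axis = (-√3/3, -√3/3, -√3/3), θ = π/2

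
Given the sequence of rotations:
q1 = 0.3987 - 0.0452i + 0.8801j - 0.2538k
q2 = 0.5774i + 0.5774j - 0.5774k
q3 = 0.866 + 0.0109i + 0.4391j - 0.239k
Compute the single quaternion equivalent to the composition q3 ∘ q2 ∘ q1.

q2 · q1 = -0.6286 + 0.5918i + 0.4029j + 0.3041k
q3 · q2 · q1 = -0.6551 + 0.7355i - 0.0719j + 0.1581k
-0.6551 + 0.7355i - 0.0719j + 0.1581k


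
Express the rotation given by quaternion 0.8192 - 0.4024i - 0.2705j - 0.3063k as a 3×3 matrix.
[[0.666, 0.7195, -0.1967], [-0.2841, 0.4885, 0.825], [0.6897, -0.4936, 0.5298]]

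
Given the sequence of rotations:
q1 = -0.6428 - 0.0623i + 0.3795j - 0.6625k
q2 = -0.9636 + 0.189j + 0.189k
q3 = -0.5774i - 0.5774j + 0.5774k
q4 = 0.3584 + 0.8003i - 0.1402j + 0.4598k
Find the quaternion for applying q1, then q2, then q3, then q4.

q2 · q1 = 0.6729 - 0.1369i - 0.499j + 0.5287k
q3 · q2 · q1 = -0.6724 - 0.4057i - 0.1623j + 0.5976k
q4 · q3 · q2 · q1 = -0.2138 - 0.6927i - 0.6287j - 0.2818k
-0.2138 - 0.6927i - 0.6287j - 0.2818k


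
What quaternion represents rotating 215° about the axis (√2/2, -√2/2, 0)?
-0.3007 + 0.6744i - 0.6744j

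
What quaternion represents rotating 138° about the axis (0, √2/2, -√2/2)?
0.3584 + 0.6601j - 0.6601k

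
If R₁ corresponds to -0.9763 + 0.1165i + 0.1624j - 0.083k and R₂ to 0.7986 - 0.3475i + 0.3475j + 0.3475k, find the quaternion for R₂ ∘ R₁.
-0.7668 + 0.347i - 0.1979j - 0.5025k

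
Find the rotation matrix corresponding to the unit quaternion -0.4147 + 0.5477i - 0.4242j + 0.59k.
[[-0.0561, 0.0247, 0.9981], [-0.954, -0.2962, -0.0463], [0.2945, -0.9548, 0.0402]]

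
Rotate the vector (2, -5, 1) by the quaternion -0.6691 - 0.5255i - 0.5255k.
(4.964, 1.226, -1.964)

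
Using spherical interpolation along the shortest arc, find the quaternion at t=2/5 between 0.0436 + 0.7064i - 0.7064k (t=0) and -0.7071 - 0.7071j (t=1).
0.4435 + 0.564i + 0.4087j - 0.564k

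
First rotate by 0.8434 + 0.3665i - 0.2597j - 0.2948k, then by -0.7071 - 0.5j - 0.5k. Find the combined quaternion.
-0.8736 - 0.2416i - 0.4213j - 0.03k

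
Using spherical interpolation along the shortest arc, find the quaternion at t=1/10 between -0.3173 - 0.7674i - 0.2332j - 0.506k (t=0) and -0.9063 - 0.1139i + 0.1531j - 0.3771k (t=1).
-0.4036 - 0.7286i - 0.199j - 0.5164k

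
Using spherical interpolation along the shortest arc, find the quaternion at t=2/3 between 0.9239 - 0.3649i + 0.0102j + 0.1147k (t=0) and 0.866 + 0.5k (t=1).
0.9151 - 0.1271i + 0.0036j + 0.3826k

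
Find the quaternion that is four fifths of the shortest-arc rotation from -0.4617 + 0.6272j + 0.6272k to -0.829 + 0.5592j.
-0.7877 + 0.6005j + 0.1374k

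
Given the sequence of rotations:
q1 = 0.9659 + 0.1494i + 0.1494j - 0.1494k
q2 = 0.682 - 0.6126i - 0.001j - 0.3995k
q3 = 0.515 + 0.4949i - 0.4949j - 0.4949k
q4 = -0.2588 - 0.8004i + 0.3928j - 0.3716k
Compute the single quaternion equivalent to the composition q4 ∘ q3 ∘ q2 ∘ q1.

q2 · q1 = 0.6907 - 0.43i - 0.0503j - 0.5791k
q3 · q2 · q1 = 0.257 + 0.3821i + 0.1317j - 0.8778k
q4 · q3 · q2 · q1 = -0.1386 - 0.6005i - 0.7777j - 0.1238k
-0.1386 - 0.6005i - 0.7777j - 0.1238k


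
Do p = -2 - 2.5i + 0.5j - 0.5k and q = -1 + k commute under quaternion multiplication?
No: pq = 2.5 + 3i + 2j - 1.5k ≠ 2.5 + 2i - 3j - 1.5k = qp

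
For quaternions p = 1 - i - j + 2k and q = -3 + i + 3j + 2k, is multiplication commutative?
No: pq = -3 - 4i + 10j - 6k ≠ -3 + 12i + 2j - 2k = qp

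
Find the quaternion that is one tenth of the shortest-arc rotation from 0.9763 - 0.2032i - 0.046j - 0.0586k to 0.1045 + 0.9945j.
0.9726 - 0.1991i + 0.1052j - 0.0574k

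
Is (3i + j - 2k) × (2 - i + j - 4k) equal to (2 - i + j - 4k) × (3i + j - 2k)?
No: pq = -6 + 4i + 16j ≠ -6 + 8i - 12j - 8k = qp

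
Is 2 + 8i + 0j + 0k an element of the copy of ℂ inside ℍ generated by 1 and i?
Yes. The quaternion 2 + 8i has j- and k-coefficients y = z = 0, so it lies in the complex subalgebra spanned by 1 and i.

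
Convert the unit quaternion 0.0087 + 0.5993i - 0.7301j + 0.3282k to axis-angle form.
axis = (0.5993, -0.7301, 0.3282), θ = 179°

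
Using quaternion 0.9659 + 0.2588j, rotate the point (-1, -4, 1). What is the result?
(-0.366, -4, 1.366)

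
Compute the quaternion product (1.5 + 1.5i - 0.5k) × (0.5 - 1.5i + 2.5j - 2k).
2 - 0.25i + 7.5j + 0.5k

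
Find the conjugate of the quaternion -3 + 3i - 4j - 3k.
-3 - 3i + 4j + 3k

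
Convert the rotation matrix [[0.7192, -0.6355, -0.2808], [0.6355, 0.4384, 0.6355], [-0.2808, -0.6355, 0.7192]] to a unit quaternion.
0.8481 - 0.3747i + 0.3747k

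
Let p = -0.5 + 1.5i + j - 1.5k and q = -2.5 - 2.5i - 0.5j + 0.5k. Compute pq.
6.25 - 2.75i + 0.75j + 5.25k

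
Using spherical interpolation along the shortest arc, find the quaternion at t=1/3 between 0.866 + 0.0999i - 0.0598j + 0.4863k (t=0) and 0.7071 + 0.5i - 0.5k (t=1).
0.9448 + 0.2797i - 0.0453j + 0.1646k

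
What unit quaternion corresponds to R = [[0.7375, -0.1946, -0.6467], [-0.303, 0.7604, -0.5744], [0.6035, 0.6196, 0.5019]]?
0.866 + 0.3447i - 0.3609j - 0.0313k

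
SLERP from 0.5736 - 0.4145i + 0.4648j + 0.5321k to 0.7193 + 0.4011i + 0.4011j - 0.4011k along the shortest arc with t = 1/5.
0.715 - 0.265i + 0.5297j + 0.3713k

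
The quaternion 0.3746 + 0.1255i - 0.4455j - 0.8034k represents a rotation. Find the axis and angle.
axis = (0.1354, -0.4805, -0.8665), θ = 136°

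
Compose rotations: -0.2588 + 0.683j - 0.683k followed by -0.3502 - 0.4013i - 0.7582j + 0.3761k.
0.8654 + 0.3648i - 0.3171j - 0.1322k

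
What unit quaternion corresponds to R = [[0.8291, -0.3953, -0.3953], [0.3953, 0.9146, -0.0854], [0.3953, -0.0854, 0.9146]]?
0.9563 - 0.2067j + 0.2067k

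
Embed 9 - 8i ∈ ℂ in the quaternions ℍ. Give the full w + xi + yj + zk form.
9 - 8i + 0j + 0k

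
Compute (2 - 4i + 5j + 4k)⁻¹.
0.0328 + 0.0656i - 0.082j - 0.0656k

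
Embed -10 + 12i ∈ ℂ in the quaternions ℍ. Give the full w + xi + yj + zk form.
-10 + 12i + 0j + 0k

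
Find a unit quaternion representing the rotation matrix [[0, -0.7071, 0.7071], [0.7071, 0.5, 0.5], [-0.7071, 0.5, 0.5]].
0.7071 + 0.5j + 0.5k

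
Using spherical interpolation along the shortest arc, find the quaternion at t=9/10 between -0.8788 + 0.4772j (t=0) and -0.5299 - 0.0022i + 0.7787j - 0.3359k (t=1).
-0.575 - 0.002i + 0.7589j - 0.3056k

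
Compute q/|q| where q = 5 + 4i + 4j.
0.6623 + 0.5298i + 0.5298j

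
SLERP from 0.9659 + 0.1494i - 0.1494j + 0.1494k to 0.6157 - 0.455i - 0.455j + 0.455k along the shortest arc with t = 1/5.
0.9466 + 0.0226i - 0.2273j + 0.2273k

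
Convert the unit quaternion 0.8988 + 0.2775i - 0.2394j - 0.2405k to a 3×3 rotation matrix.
[[0.7697, 0.2995, -0.5638], [-0.5652, 0.7303, -0.3837], [0.2969, 0.614, 0.7314]]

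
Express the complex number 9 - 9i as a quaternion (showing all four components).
9 - 9i + 0j + 0k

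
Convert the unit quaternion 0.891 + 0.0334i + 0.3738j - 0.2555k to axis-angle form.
axis = (0.0736, 0.8233, -0.5628), θ = 54°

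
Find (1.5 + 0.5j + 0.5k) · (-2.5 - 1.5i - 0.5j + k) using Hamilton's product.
-4 - 1.5i - 2.75j + k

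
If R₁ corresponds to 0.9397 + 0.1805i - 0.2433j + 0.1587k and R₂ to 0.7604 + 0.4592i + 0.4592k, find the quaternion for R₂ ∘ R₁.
0.5588 + 0.6805i - 0.175j + 0.4405k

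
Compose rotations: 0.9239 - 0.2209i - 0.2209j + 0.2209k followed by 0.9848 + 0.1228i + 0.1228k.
0.9099 - 0.077i - 0.2718j + 0.3039k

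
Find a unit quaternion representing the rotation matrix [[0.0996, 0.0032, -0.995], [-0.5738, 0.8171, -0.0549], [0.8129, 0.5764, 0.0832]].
0.7071 + 0.2232i - 0.6392j - 0.204k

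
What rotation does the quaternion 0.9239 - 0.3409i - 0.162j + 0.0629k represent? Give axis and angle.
axis = (-0.8909, -0.4234, 0.1644), θ = π/4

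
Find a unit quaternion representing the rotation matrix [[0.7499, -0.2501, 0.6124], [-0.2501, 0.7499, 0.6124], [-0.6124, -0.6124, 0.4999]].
0.866 - 0.3536i + 0.3536j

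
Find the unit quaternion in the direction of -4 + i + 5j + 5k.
-0.4887 + 0.1222i + 0.6108j + 0.6108k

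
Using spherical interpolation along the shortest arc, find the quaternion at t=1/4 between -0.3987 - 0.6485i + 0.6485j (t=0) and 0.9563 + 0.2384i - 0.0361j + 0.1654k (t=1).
-0.6008 - 0.593i + 0.5339j - 0.0483k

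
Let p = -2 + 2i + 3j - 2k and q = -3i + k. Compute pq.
8 + 9i + 4j + 7k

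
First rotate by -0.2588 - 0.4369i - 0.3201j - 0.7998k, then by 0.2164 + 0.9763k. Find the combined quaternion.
0.7248 + 0.218i - 0.4958j - 0.4257k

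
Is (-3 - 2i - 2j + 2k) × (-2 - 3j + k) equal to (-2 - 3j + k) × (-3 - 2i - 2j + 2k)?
No: pq = -2 + 8i + 15j - k ≠ -2 + 11j - 13k = qp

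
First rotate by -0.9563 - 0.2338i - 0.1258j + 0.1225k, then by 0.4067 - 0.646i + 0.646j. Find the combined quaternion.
-0.4587 + 0.6018i - 0.5898j + 0.2821k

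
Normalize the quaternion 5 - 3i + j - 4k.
0.7001 - 0.4201i + 0.14j - 0.5601k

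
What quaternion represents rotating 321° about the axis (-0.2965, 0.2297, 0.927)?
-0.9426 - 0.099i + 0.0767j + 0.3094k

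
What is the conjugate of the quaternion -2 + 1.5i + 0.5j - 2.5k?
-2 - 1.5i - 0.5j + 2.5k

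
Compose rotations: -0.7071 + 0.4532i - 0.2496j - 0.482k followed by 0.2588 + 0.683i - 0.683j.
-0.663 - 0.0365i + 0.7476j + 0.0143k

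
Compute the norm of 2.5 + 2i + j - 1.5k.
3.674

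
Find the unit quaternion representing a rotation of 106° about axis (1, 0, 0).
0.6018 + 0.7986i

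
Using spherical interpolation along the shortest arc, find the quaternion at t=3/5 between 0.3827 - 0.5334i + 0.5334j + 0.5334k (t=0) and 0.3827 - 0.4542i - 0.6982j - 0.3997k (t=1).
-0.0826 + 0.0559i + 0.8063j + 0.583k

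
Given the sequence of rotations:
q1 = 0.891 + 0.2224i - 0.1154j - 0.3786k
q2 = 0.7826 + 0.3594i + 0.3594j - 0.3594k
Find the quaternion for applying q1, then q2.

q2 · q1 = 0.5228 + 0.3167i + 0.2861j - 0.7379k
0.5228 + 0.3167i + 0.2861j - 0.7379k


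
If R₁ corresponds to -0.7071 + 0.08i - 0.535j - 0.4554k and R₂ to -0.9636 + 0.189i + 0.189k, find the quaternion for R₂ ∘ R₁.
0.7523 - 0.1096i + 0.6167j + 0.2041k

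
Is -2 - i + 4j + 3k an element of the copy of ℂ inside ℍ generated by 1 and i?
No. The quaternion -2 - i + 4j + 3k has j-coefficient y = 4 and k-coefficient z = 3, not both zero, so it does not lie in the complex subalgebra spanned by 1 and i.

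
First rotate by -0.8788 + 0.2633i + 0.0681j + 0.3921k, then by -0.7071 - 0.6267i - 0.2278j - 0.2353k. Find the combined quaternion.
0.8942 + 0.2913i + 0.3358j - 0.0532k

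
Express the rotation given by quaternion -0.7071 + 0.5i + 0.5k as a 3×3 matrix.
[[0.5, 0.7071, 0.5], [-0.7071, 0, 0.7071], [0.5, -0.7071, 0.5]]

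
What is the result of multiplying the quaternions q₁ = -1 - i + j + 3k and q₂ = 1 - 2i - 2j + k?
-4 + 8i - 2j + 6k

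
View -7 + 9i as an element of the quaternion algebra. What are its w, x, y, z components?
-7 + 9i + 0j + 0k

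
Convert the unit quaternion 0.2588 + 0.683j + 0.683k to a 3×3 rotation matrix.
[[-0.866, -0.3535, 0.3535], [0.3535, 0.067, 0.933], [-0.3535, 0.933, 0.067]]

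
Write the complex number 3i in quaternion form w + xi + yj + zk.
0 + 3i + 0j + 0k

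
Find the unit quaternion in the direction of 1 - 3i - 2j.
0.2673 - 0.8018i - 0.5345j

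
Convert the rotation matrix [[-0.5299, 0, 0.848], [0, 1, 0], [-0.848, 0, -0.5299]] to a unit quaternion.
0.4848 + 0.8746j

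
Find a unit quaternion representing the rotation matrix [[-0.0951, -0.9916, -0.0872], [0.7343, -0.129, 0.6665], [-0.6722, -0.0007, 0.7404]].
0.6157 - 0.2709i + 0.2375j + 0.7008k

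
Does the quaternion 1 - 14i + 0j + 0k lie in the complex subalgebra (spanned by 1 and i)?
Yes. The quaternion 1 - 14i has j- and k-coefficients y = z = 0, so it lies in the complex subalgebra spanned by 1 and i.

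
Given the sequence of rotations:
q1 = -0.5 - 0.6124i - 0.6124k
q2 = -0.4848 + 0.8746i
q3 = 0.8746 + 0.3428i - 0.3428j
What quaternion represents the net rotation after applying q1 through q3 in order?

q2 · q1 = 0.778 - 0.1404i + 0.5356j + 0.2969k
q3 · q2 · q1 = 0.9122 + 0.0421i + 0.1j + 0.3951k
0.9122 + 0.0421i + 0.1j + 0.3951k


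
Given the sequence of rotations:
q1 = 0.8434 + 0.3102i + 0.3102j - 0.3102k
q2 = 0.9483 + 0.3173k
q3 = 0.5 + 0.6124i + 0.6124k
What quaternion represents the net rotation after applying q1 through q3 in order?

q2 · q1 = 0.8982 + 0.1957i + 0.3926j - 0.0266k
q3 · q2 · q1 = 0.3455 + 0.4075i + 0.3324j + 0.7772k
0.3455 + 0.4075i + 0.3324j + 0.7772k


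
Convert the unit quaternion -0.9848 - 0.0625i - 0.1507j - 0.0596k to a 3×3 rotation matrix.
[[0.9475, -0.0986, 0.3043], [0.1362, 0.9851, -0.1051], [-0.2894, 0.1411, 0.9468]]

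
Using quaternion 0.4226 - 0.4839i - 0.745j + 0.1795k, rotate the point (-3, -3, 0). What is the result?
(-1.184, -4.02, 0.661)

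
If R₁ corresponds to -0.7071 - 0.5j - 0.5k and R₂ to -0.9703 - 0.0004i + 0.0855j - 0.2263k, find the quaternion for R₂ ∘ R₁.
0.6157 - 0.1556i + 0.4245j + 0.6454k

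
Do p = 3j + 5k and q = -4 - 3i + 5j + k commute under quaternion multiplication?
No: pq = -20 - 22i - 27j - 11k ≠ -20 + 22i + 3j - 29k = qp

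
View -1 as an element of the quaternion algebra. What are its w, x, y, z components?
-1 + 0i + 0j + 0k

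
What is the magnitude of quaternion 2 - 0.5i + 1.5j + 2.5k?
3.571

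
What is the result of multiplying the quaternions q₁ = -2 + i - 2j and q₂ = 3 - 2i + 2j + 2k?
3i - 12j - 6k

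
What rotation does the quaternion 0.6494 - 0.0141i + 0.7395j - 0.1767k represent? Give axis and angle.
axis = (-0.0185, 0.9725, -0.2324), θ = 99°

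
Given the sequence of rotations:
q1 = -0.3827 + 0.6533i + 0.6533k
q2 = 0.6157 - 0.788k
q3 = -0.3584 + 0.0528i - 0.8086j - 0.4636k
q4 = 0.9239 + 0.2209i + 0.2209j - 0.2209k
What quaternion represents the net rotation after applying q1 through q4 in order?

q2 · q1 = 0.2792 + 0.4022i - 0.5148j + 0.7038k
q3 · q2 · q1 = -0.2113 - 0.9372i - 0.2649j - 0.0836k
q4 · q3 · q2 · q1 = 0.0519 - 0.9895i - 0.0659j + 0.1179k
0.0519 - 0.9895i - 0.0659j + 0.1179k


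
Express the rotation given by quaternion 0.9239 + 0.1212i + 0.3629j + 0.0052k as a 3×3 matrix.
[[0.7366, 0.0784, 0.6718], [0.0976, 0.9706, -0.2202], [-0.6693, 0.2277, 0.7072]]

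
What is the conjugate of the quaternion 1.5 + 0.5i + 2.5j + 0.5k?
1.5 - 0.5i - 2.5j - 0.5k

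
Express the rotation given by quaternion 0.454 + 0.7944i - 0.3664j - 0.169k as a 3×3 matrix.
[[0.6744, -0.4287, -0.6012], [-0.7356, -0.3193, -0.5975], [0.0642, 0.8452, -0.5306]]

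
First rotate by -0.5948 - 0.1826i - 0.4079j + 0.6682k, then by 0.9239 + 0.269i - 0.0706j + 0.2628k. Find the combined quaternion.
-0.7048 - 0.2687i - 0.5626j + 0.3384k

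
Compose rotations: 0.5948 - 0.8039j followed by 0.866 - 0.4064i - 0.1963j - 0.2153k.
0.3573 - 0.4148i - 0.8129j + 0.1986k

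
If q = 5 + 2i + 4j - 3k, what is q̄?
5 - 2i - 4j + 3k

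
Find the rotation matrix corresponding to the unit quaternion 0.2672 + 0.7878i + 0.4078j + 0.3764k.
[[0.384, 0.4414, 0.811], [0.8437, -0.5246, -0.114], [0.3751, 0.728, -0.5739]]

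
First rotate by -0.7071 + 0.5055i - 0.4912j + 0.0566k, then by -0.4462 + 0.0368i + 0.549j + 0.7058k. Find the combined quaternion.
0.5266 + 0.1262i + 0.1857j - 0.8199k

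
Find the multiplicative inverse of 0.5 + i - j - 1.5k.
0.1111 - 0.2222i + 0.2222j + 0.3333k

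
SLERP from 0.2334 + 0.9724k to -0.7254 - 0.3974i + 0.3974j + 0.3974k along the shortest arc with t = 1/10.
0.1241 - 0.0549i + 0.0549j + 0.9892k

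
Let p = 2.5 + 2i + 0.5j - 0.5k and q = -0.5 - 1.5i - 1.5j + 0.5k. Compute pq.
2.75 - 5.25i - 4.25j - 0.75k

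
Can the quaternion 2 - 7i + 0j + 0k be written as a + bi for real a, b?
Yes. The quaternion 2 - 7i has j- and k-coefficients y = z = 0, so it lies in the complex subalgebra spanned by 1 and i.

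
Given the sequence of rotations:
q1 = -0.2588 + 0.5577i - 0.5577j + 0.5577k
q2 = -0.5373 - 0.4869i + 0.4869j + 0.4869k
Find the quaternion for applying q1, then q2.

q2 · q1 = 0.4106 + 0.3694i + 0.7167j - 0.4257k
0.4106 + 0.3694i + 0.7167j - 0.4257k


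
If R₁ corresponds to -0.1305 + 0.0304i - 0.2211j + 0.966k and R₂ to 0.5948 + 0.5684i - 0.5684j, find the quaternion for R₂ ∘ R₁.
-0.2206 - 0.6052i - 0.6064j + 0.4662k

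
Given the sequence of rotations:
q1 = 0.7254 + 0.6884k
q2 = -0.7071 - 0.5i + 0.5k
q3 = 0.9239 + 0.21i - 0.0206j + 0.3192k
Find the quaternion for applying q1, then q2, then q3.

q2 · q1 = -0.8571 - 0.3627i + 0.3442j - 0.1241k
q3 · q2 · q1 = -0.669 - 0.6224i + 0.2459j - 0.3234k
-0.669 - 0.6224i + 0.2459j - 0.3234k


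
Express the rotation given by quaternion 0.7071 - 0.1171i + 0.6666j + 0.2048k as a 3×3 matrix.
[[0.0274, -0.4457, 0.8947], [0.1335, 0.8887, 0.4386], [-0.9907, 0.1074, 0.0839]]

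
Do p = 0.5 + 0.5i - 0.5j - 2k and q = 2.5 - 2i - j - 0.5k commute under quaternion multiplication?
No: pq = 0.75 - 1.5i + 2.5j - 6.75k ≠ 0.75 + 2i - 6j - 3.75k = qp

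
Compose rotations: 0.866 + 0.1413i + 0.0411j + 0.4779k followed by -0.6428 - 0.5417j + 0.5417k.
-0.7933 - 0.372i - 0.419j + 0.2385k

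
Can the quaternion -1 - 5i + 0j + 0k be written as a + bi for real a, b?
Yes. The quaternion -1 - 5i has j- and k-coefficients y = z = 0, so it lies in the complex subalgebra spanned by 1 and i.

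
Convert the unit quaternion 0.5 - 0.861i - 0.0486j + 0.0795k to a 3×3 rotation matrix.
[[0.9826, 0.0042, -0.1855], [0.1632, -0.4953, 0.8533], [-0.0883, -0.8687, -0.4874]]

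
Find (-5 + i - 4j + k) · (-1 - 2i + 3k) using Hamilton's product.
4 - 3i - j - 24k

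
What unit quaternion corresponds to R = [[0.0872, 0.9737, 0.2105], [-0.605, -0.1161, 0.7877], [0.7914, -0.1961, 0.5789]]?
0.6225 - 0.3951i - 0.2333j - 0.634k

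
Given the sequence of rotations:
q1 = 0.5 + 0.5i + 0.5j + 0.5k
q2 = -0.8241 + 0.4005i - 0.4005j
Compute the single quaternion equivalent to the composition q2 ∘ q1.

q2 · q1 = -0.4121 - 0.4121i - 0.8125j - 0.0115k
-0.4121 - 0.4121i - 0.8125j - 0.0115k


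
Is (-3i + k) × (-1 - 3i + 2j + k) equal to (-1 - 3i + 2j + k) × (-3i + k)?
No: pq = -10 + i - 7k ≠ -10 + 5i + 5k = qp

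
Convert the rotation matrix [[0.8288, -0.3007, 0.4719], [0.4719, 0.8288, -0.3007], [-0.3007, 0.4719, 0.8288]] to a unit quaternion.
0.9336 + 0.2069i + 0.2069j + 0.2069k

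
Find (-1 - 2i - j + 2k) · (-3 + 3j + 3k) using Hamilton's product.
-3i + 6j - 15k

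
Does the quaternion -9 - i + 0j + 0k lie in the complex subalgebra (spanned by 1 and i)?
Yes. The quaternion -9 - i has j- and k-coefficients y = z = 0, so it lies in the complex subalgebra spanned by 1 and i.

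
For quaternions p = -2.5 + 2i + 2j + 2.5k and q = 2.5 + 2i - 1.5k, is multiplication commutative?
No: pq = -6.5 - 3i + 13j + 6k ≠ -6.5 + 3i - 3j + 14k = qp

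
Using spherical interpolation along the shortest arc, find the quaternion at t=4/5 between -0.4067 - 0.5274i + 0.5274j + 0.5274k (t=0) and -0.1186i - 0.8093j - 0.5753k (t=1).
-0.0913 - 0.0193i + 0.795j + 0.5994k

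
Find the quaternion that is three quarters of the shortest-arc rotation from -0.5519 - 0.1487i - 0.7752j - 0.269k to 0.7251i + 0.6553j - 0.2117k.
-0.1611 - 0.6287i - 0.7552j + 0.0924k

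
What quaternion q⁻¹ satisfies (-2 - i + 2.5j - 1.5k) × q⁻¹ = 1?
-0.1481 + 0.0741i - 0.1852j + 0.1111k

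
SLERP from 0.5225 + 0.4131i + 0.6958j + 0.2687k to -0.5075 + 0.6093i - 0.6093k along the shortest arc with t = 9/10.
0.5636 - 0.5299i + 0.0981j + 0.6261k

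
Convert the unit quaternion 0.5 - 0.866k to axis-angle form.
axis = (0, 0, -1), θ = 2π/3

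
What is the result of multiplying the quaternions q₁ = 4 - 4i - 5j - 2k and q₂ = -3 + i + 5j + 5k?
27 + i + 53j + 11k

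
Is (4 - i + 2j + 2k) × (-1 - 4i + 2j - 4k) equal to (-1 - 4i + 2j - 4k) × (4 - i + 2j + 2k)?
No: pq = -4 - 27i - 6j - 12k ≠ -4 - 3i + 18j - 24k = qp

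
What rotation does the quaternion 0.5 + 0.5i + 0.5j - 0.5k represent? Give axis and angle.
axis = (√3/3, √3/3, -√3/3), θ = 2π/3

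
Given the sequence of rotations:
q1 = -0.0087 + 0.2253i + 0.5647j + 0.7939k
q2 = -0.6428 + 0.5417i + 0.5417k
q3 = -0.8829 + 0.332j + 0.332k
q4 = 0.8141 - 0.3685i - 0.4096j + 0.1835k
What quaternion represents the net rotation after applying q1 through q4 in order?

q2 · q1 = -0.5465 - 0.4554i - 0.671j - 0.2091k
q3 · q2 · q1 = 0.7747 + 0.5554i + 0.2598j + 0.1544k
q4 · q3 · q2 · q1 = 0.9134 + 0.0558i + 0.053j + 0.3996k
0.9134 + 0.0558i + 0.053j + 0.3996k


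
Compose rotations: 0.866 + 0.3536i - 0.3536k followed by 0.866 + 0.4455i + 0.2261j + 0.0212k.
0.5999 + 0.6121i + 0.3608j - 0.3678k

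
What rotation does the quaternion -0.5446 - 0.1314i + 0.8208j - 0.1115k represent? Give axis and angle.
axis = (-0.1567, 0.9787, -0.1329), θ = 246°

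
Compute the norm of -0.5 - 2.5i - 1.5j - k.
3.122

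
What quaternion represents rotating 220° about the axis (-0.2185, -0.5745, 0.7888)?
-0.342 - 0.2053i - 0.5399j + 0.7412k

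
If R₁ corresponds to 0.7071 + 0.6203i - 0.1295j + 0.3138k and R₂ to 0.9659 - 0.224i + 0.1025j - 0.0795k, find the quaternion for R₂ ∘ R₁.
0.8602 + 0.4626i - 0.0316j + 0.2123k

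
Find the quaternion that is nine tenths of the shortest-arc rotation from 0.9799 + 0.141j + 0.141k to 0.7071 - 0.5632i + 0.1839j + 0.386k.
0.7523 - 0.5147i + 0.1833j + 0.368k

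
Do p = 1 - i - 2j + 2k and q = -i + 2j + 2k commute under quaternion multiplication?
No: pq = -1 - 9i + 2j - 2k ≠ -1 + 7i + 2j + 6k = qp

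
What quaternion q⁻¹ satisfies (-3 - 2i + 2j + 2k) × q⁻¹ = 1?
-0.1429 + 0.0952i - 0.0952j - 0.0952k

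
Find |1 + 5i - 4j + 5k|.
√67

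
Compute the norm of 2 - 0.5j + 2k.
2.872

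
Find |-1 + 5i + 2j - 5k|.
√55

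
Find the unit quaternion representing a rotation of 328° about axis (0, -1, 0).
-0.9613 - 0.2756j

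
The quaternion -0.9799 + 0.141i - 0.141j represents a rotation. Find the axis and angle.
axis = (√2/2, -√2/2, 0), θ = 337°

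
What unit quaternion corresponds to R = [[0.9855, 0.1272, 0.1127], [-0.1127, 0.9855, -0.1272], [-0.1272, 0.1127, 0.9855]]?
0.9945 + 0.0603i + 0.0603j - 0.0603k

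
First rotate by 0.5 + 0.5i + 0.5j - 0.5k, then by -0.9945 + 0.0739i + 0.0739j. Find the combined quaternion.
-0.5712 - 0.4973i - 0.4234j + 0.4973k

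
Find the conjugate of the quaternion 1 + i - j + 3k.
1 - i + j - 3k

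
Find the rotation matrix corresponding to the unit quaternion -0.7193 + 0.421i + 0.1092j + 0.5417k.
[[0.3893, 0.8712, 0.299], [-0.6873, 0.0586, 0.724], [0.6132, -0.4873, 0.6217]]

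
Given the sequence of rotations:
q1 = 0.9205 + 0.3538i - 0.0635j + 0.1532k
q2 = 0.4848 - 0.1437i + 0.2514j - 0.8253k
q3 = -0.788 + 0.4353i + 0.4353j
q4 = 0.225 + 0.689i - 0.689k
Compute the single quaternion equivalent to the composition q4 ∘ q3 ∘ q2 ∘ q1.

q2 · q1 = 0.6395 + 0.0254i - 0.0693j - 0.7652k
q3 · q2 · q1 = -0.4848 - 0.0747i + 0.6661j + 0.5618k
q4 · q3 · q2 · q1 = 0.3295 + 0.1081i - 0.1857j + 0.9194k
0.3295 + 0.1081i - 0.1857j + 0.9194k


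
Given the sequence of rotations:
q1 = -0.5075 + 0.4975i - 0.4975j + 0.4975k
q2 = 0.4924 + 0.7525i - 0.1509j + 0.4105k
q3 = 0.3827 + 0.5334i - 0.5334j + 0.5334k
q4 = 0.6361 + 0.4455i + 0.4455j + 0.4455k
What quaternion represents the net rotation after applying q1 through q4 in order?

q2 · q1 = -0.9036 - 0.0078i - 0.3385j - 0.2627k
q3 · q2 · q1 = -0.3821 - 0.1643i + 0.4884j - 0.7672k
q4 · q3 · q2 · q1 = -0.0457 - 0.8341i + 0.409j - 0.3675k
-0.0457 - 0.8341i + 0.409j - 0.3675k


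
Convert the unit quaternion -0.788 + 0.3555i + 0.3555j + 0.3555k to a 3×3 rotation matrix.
[[0.4945, 0.813, -0.3075], [-0.3075, 0.4945, 0.813], [0.813, -0.3075, 0.4945]]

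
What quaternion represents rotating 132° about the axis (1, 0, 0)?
0.4067 + 0.9135i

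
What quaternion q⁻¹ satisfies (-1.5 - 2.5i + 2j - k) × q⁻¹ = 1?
-0.1111 + 0.1852i - 0.1481j + 0.0741k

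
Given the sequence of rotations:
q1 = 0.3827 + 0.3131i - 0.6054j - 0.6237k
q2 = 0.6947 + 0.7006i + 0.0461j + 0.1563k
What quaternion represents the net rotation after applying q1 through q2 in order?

q2 · q1 = 0.1719 + 0.5515i + 0.083j - 0.812k
0.1719 + 0.5515i + 0.083j - 0.812k
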